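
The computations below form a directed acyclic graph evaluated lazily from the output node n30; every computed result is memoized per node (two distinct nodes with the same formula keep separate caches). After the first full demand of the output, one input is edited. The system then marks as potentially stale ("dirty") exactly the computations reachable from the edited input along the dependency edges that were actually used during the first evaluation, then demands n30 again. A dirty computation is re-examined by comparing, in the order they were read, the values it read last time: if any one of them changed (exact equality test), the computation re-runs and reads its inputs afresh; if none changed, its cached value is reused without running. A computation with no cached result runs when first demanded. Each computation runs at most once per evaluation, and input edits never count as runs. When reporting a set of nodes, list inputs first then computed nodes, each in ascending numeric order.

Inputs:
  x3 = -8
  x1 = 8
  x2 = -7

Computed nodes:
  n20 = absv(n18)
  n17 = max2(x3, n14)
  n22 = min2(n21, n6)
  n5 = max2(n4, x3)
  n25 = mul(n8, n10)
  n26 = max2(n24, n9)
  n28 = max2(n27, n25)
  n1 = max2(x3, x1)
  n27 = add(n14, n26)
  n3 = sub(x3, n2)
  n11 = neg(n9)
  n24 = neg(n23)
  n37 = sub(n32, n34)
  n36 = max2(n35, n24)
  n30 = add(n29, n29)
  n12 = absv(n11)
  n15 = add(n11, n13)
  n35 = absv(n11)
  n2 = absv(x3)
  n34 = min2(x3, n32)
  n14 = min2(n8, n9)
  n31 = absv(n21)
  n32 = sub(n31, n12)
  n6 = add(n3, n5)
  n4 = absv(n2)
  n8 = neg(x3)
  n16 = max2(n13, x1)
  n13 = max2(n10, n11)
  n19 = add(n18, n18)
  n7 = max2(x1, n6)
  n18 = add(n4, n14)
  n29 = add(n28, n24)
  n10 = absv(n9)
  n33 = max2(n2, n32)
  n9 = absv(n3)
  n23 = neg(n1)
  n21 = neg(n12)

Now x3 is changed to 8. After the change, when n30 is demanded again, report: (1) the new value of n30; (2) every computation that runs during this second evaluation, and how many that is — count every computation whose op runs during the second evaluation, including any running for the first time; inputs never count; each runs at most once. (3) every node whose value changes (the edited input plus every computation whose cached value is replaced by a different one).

Demanding n30 again yields 16.
13 computations run: n1, n2, n3, n8, n9, n10, n14, n25, n26, n27, n28, n29, n30.
The nodes whose values change: x3, n3, n8, n9, n10, n14, n25, n26, n27, n28, n29, n30.
Note where the cutoff bites: n23 is checked, finds nothing changed, and keeps its cache.

First demand of the output computes:
  n1 = max2(-8, 8) = 8
  n2 = absv(-8) = 8
  n3 = sub(-8, 8) = -16
  n8 = neg(-8) = 8
  n9 = absv(-16) = 16
  n10 = absv(16) = 16
  n14 = min2(8, 16) = 8
  n23 = neg(8) = -8
  n24 = neg(-8) = 8
  n25 = mul(8, 16) = 128
  n26 = max2(8, 16) = 16
  n27 = add(8, 16) = 24
  n28 = max2(24, 128) = 128
  n29 = add(128, 8) = 136
  n30 = add(136, 136) = 272

After the edit, cleaning proceeds:
  n1: a read changed (x3 -8->8) — executes, giving 8 — identical to its old value.
  n2: a read changed (x3 -8->8) — executes, giving 8 — identical to its old value.
  n3: a read changed (x3 -8->8) — executes, giving 0.
  n8: a read changed (x3 -8->8) — executes, giving -8.
  n9: a read changed (n3 -16->0) — executes, giving 0.
  n10: a read changed (n9 16->0) — executes, giving 0.
  n14: a read changed (n8 8->-8; n9 16->0) — executes, giving -8.
  n23: dirty, but its reads are unchanged (n1 unchanged); cached -8 stands.
  n24: dirty, but its reads are unchanged (n23 unchanged); cached 8 stands.
  n25: a read changed (n8 8->-8; n10 16->0) — executes, giving 0.
  n26: a read changed (n9 16->0) — executes, giving 8.
  n27: a read changed (n14 8->-8; n26 16->8) — executes, giving 0.
  n28: a read changed (n27 24->0; n25 128->0) — executes, giving 0.
  n29: a read changed (n28 128->0) — executes, giving 8.
  n30: a read changed (n29 136->8; n29 136->8) — executes, giving 16.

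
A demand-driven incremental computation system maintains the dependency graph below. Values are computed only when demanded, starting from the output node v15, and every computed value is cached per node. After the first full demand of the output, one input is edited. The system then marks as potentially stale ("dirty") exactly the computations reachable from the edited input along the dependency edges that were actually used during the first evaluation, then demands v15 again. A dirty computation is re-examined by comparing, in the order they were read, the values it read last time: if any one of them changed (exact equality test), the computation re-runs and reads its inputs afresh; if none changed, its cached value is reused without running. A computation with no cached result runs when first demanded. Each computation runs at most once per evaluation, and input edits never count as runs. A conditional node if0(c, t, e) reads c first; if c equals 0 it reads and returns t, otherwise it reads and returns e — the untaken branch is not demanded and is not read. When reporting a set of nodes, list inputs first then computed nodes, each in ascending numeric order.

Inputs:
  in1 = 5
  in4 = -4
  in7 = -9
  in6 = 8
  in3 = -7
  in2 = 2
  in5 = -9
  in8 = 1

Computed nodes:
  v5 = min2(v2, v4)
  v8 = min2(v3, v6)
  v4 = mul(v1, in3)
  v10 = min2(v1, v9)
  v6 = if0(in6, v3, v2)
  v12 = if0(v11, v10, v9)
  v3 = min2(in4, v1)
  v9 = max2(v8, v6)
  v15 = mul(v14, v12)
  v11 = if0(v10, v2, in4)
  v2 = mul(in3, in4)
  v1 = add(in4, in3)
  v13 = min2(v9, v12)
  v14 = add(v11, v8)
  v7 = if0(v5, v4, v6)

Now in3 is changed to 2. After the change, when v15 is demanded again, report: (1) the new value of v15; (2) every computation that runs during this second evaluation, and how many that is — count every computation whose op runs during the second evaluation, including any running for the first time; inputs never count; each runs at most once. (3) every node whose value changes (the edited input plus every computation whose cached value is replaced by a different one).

New value of v15: 96.
Computations that run: v1, v2, v3, v6, v8, v9, v10, v11, v12, v14, v15 — 11 in total.
Values that change: in3, v1, v2, v3, v6, v8, v9, v10, v12, v14, v15.

First evaluation (everything demanded from the output):
  v1 = add(-4, -7) = -11
  v2 = mul(-7, -4) = 28
  v3 = min2(-4, -11) = -11
  v6 = if0(in6=8 -> else branch v2) = 28
  v8 = min2(-11, 28) = -11
  v9 = max2(-11, 28) = 28
  v10 = min2(-11, 28) = -11
  v11 = if0(v10=-11 -> else branch in4) = -4
  v12 = if0(v11=-4 -> else branch v9) = 28
  v14 = add(-4, -11) = -15
  v15 = mul(-15, 28) = -420

Propagation after the edit:
  v1: runs — in3 -7->2; result -2.
  v2: runs — in3 -7->2; result -8.
  v3: runs — v1 -11->-2; result -4.
  v6: runs — v2 28->-8; result -8.
  v8: runs — v3 -11->-4; v6 28->-8; result -8.
  v9: runs — v8 -11->-8; v6 28->-8; result -8.
  v10: runs — v1 -11->-2; v9 28->-8; result -8.
  v11: runs — v10 -11->-8; result -4 (same value as before).
  v12: runs — v9 28->-8; result -8.
  v14: runs — v8 -11->-8; result -12.
  v15: runs — v14 -15->-12; v12 28->-8; result 96.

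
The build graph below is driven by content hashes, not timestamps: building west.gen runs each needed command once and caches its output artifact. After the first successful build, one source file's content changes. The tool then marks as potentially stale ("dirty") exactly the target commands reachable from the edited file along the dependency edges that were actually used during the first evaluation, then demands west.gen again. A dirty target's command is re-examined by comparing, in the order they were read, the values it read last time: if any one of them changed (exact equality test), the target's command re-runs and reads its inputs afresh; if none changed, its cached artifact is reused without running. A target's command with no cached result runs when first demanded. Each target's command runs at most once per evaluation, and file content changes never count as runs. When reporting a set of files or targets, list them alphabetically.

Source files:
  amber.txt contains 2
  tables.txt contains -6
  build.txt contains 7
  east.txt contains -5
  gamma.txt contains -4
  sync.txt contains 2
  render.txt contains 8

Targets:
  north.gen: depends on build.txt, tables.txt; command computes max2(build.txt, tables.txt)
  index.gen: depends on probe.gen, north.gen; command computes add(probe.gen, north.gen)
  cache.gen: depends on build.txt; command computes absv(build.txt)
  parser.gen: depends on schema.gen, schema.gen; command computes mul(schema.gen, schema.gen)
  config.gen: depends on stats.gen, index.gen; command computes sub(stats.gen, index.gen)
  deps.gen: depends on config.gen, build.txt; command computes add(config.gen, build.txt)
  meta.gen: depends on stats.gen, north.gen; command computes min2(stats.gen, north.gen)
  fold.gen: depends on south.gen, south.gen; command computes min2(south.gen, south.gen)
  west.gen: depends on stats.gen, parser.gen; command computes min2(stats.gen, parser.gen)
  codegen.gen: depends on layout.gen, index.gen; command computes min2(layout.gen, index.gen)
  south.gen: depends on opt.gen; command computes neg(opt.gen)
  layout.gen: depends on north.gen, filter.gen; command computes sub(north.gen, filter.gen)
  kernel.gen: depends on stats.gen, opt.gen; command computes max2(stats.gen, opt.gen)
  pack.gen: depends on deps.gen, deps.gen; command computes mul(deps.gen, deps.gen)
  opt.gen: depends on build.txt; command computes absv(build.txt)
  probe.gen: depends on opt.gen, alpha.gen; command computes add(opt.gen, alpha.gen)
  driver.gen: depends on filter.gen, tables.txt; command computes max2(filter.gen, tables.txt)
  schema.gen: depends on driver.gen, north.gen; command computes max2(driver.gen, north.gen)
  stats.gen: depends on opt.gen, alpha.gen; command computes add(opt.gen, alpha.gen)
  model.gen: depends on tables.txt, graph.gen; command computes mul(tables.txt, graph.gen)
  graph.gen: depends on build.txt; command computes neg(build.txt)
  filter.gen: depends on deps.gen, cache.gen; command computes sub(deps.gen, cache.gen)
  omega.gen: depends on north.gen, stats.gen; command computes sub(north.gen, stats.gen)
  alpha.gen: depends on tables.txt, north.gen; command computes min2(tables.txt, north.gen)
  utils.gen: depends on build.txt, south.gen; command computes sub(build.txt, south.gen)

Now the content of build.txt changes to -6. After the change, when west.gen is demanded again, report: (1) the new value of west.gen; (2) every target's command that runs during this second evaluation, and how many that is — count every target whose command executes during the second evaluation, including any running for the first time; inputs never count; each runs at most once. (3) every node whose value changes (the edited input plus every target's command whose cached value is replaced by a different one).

Initial pass — values computed on the first demand:
  cache.gen = absv(7) = 7
  north.gen = max2(7, -6) = 7
  alpha.gen = min2(-6, 7) = -6
  opt.gen = absv(7) = 7
  probe.gen = add(7, -6) = 1
  index.gen = add(1, 7) = 8
  stats.gen = add(7, -6) = 1
  config.gen = sub(1, 8) = -7
  deps.gen = add(-7, 7) = 0
  filter.gen = sub(0, 7) = -7
  driver.gen = max2(-7, -6) = -6
  schema.gen = max2(-6, 7) = 7
  parser.gen = mul(7, 7) = 49
  west.gen = min2(1, 49) = 1

Second demand — change propagation:
  cache.gen: re-runs because build.txt 7->-6; new result 6.
  north.gen: re-runs because build.txt 7->-6; new result -6.
  alpha.gen: re-runs because north.gen 7->-6; new result -6 (unchanged).
  opt.gen: re-runs because build.txt 7->-6; new result 6.
  probe.gen: re-runs because opt.gen 7->6; new result 0.
  index.gen: re-runs because probe.gen 1->0; north.gen 7->-6; new result -6.
  stats.gen: re-runs because opt.gen 7->6; new result 0.
  config.gen: re-runs because stats.gen 1->0; index.gen 8->-6; new result 6.
  deps.gen: re-runs because config.gen -7->6; build.txt 7->-6; new result 0 (unchanged).
  filter.gen: re-runs because cache.gen 7->6; new result -6.
  driver.gen: re-runs because filter.gen -7->-6; new result -6 (unchanged).
  schema.gen: re-runs because north.gen 7->-6; new result -6.
  parser.gen: re-runs because schema.gen 7->-6; schema.gen 7->-6; new result 36.
  west.gen: re-runs because stats.gen 1->0; parser.gen 49->36; new result 0.

west.gen now evaluates to 0.
Run set: alpha.gen, cache.gen, config.gen, deps.gen, driver.gen, filter.gen, index.gen, north.gen, opt.gen, parser.gen, probe.gen, schema.gen, stats.gen, west.gen (14 run).
Changed values: build.txt, cache.gen, config.gen, filter.gen, index.gen, north.gen, opt.gen, parser.gen, probe.gen, schema.gen, stats.gen, west.gen.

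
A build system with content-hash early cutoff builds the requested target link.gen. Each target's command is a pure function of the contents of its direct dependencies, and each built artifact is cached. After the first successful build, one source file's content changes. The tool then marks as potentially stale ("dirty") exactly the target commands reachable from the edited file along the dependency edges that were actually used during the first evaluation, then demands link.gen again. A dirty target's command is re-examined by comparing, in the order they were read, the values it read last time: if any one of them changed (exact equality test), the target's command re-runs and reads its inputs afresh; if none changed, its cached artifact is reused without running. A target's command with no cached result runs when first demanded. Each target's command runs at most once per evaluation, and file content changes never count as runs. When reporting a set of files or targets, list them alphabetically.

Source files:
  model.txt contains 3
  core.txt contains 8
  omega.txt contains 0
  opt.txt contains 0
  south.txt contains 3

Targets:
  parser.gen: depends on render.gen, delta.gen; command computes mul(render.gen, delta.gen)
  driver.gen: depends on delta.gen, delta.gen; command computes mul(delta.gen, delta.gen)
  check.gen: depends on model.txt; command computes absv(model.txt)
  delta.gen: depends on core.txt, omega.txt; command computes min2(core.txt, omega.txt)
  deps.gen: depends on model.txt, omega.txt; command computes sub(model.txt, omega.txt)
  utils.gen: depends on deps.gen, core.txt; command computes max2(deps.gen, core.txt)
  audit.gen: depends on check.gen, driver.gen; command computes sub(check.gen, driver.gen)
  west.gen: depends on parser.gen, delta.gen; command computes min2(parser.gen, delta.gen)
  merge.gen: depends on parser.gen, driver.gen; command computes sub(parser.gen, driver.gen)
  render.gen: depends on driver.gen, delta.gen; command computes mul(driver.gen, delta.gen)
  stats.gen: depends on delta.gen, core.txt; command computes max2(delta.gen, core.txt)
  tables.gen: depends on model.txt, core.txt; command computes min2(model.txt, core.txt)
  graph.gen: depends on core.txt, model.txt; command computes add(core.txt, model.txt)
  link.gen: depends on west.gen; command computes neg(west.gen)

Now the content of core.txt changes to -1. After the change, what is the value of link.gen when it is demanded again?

First evaluation (everything demanded from the output):
  delta.gen = min2(8, 0) = 0
  driver.gen = mul(0, 0) = 0
  render.gen = mul(0, 0) = 0
  parser.gen = mul(0, 0) = 0
  west.gen = min2(0, 0) = 0
  link.gen = neg(0) = 0

Propagation after the edit:
  delta.gen: runs — core.txt 8->-1; result -1.
  driver.gen: runs — delta.gen 0->-1; delta.gen 0->-1; result 1.
  render.gen: runs — driver.gen 0->1; delta.gen 0->-1; result -1.
  parser.gen: runs — render.gen 0->-1; delta.gen 0->-1; result 1.
  west.gen: runs — parser.gen 0->1; delta.gen 0->-1; result -1.
  link.gen: runs — west.gen 0->-1; result 1.

New value of link.gen: 1.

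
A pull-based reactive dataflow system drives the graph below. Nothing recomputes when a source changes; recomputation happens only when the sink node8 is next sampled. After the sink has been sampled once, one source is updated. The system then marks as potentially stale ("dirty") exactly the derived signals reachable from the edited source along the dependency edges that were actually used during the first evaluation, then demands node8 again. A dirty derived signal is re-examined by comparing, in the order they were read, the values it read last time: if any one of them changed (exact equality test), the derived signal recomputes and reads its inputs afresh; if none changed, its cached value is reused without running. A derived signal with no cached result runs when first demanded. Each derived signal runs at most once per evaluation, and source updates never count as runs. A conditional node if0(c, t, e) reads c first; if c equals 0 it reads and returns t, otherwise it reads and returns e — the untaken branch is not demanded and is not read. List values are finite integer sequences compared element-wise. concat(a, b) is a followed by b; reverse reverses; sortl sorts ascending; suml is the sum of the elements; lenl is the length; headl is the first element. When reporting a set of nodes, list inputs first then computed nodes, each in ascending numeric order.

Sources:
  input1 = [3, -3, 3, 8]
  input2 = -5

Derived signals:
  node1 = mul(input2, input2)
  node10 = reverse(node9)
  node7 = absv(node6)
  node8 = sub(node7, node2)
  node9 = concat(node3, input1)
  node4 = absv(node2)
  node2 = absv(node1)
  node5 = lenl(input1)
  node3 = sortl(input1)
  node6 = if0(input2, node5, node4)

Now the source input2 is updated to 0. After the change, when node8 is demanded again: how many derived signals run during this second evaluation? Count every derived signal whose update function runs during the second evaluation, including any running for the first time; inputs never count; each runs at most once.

First evaluation (everything demanded from the output):
  node1 = mul(-5, -5) = 25
  node2 = absv(25) = 25
  node4 = absv(25) = 25
  node6 = if0(input2=-5 -> else branch node4) = 25
  node7 = absv(25) = 25
  node8 = sub(25, 25) = 0

Propagation after the edit:
  node1: runs — input2 -5->0; input2 -5->0; result 0.
  node2: runs — node1 25->0; result 0.
  node4: marked dirty but never re-examined — demand shifted away from it.
  node5: demanded for the first time — runs, produces 4.
  node6: runs — input2 -5->0; result 4.
  node7: runs — node6 25->4; result 4.
  node8: runs — node7 25->4; node2 25->0; result 4.

Key observation: a condition flipped, so demand moved to the other branch — node4 is never re-examined.

Derived signals that run: node1, node2, node5, node6, node7, node8 — 6 in total.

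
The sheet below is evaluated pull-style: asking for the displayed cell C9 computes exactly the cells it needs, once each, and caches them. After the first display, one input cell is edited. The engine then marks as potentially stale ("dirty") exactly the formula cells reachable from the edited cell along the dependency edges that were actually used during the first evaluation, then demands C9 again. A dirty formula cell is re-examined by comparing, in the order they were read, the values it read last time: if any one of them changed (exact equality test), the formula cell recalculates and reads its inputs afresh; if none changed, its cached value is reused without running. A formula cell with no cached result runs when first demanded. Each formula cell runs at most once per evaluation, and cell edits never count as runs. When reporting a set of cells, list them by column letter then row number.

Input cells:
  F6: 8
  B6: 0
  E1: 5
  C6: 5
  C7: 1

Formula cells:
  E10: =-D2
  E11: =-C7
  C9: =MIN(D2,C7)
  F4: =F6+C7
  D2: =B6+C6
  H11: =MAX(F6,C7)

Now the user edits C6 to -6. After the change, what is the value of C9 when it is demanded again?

Demanding C9 again yields -6.

First demand of the output computes:
  D2 = 0 + 5 = 5
  C9 = MIN(5, 1) = 1

After the edit, cleaning proceeds:
  D2: a read changed (C6 5->-6) — executes, giving -6.
  C9: a read changed (D2 5->-6) — executes, giving -6.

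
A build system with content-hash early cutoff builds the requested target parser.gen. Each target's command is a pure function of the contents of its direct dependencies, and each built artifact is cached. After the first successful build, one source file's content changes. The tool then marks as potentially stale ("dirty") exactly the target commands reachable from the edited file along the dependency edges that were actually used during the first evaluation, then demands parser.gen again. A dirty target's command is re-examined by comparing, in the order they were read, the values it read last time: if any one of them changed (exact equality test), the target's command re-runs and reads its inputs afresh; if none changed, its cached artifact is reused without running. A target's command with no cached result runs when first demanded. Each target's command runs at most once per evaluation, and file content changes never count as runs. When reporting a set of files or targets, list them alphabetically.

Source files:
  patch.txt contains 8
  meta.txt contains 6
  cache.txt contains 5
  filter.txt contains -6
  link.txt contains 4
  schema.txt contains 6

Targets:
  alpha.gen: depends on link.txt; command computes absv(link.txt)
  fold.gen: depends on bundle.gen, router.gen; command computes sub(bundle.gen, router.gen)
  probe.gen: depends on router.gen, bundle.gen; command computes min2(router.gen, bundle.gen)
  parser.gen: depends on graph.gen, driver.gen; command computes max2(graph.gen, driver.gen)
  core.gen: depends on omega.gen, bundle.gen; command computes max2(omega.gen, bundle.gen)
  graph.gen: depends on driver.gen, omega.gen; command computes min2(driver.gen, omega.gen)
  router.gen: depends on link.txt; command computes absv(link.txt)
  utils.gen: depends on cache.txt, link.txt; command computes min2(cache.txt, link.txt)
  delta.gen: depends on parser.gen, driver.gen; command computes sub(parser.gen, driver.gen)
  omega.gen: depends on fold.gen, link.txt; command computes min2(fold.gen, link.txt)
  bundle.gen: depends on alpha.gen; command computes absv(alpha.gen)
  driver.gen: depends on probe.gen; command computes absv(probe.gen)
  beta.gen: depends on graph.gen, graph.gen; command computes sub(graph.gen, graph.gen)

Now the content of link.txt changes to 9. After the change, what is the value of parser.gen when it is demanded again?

New value of parser.gen: 9.

First evaluation (everything demanded from the output):
  alpha.gen = absv(4) = 4
  bundle.gen = absv(4) = 4
  router.gen = absv(4) = 4
  fold.gen = sub(4, 4) = 0
  omega.gen = min2(0, 4) = 0
  probe.gen = min2(4, 4) = 4
  driver.gen = absv(4) = 4
  graph.gen = min2(4, 0) = 0
  parser.gen = max2(0, 4) = 4

Propagation after the edit:
  alpha.gen: runs — link.txt 4->9; result 9.
  bundle.gen: runs — alpha.gen 4->9; result 9.
  router.gen: runs — link.txt 4->9; result 9.
  fold.gen: runs — bundle.gen 4->9; router.gen 4->9; result 0 (same value as before).
  omega.gen: runs — link.txt 4->9; result 0 (same value as before).
  probe.gen: runs — router.gen 4->9; bundle.gen 4->9; result 9.
  driver.gen: runs — probe.gen 4->9; result 9.
  graph.gen: runs — driver.gen 4->9; result 0 (same value as before).
  parser.gen: runs — driver.gen 4->9; result 9.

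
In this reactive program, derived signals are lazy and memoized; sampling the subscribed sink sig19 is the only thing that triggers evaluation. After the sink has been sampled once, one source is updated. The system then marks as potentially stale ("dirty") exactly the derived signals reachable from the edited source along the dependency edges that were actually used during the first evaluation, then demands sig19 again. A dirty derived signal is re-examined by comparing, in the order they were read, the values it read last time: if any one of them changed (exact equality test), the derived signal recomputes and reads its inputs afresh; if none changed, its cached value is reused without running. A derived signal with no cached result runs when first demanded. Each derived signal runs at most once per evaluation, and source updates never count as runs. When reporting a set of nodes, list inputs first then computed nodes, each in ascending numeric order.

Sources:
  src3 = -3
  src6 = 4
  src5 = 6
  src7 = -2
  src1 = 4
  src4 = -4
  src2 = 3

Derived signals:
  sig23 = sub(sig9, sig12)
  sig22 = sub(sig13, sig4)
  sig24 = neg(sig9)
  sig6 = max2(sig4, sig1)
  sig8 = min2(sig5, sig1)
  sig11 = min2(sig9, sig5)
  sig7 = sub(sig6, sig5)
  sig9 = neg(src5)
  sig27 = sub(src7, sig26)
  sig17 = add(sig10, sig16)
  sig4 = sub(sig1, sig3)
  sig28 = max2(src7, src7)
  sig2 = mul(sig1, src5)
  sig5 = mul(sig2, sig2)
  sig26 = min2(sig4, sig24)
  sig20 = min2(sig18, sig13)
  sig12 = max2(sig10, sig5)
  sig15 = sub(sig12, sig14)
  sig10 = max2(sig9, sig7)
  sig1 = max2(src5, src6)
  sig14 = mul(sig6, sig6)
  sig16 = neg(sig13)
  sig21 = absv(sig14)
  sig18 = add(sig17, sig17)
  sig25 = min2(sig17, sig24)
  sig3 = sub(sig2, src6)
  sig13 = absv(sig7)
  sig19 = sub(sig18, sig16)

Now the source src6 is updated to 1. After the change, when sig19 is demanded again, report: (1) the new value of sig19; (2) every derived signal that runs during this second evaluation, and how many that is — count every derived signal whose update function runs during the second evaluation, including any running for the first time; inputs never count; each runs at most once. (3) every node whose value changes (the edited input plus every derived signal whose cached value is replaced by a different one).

First demand of the output computes:
  sig1 = max2(6, 4) = 6
  sig2 = mul(6, 6) = 36
  sig3 = sub(36, 4) = 32
  sig4 = sub(6, 32) = -26
  sig5 = mul(36, 36) = 1296
  sig6 = max2(-26, 6) = 6
  sig7 = sub(6, 1296) = -1290
  sig9 = neg(6) = -6
  sig10 = max2(-6, -1290) = -6
  sig13 = absv(-1290) = 1290
  sig16 = neg(1290) = -1290
  sig17 = add(-6, -1290) = -1296
  sig18 = add(-1296, -1296) = -2592
  sig19 = sub(-2592, -1290) = -1302

After the edit, cleaning proceeds:
  sig1: a read changed (src6 4->1) — executes, giving 6 — identical to its old value.
  sig2: dirty, but its reads are unchanged (sig1 unchanged, src5 unchanged); cached 36 stands.
  sig3: a read changed (src6 4->1) — executes, giving 35.
  sig4: a read changed (sig3 32->35) — executes, giving -29.
  sig5: dirty, but its reads are unchanged (sig2 unchanged, sig2 unchanged); cached 1296 stands.
  sig6: a read changed (sig4 -26->-29) — executes, giving 6 — identical to its old value.
  sig7: dirty, but its reads are unchanged (sig6 unchanged, sig5 unchanged); cached -1290 stands.
  sig10: dirty, but its reads are unchanged (sig9 unchanged, sig7 unchanged); cached -6 stands.
  sig13: dirty, but its reads are unchanged (sig7 unchanged); cached 1290 stands.
  sig16: dirty, but its reads are unchanged (sig13 unchanged); cached -1290 stands.
  sig17: dirty, but its reads are unchanged (sig10 unchanged, sig16 unchanged); cached -1296 stands.
  sig18: dirty, but its reads are unchanged (sig17 unchanged, sig17 unchanged); cached -2592 stands.
  sig19: dirty, but its reads are unchanged (sig18 unchanged, sig16 unchanged); cached -1302 stands.

Note where the cutoff bites: sig2 is checked, finds nothing changed, and keeps its cache.

Demanding sig19 again yields -1302.
4 derived signals run: sig1, sig3, sig4, sig6.
The nodes whose values change: src6, sig3, sig4.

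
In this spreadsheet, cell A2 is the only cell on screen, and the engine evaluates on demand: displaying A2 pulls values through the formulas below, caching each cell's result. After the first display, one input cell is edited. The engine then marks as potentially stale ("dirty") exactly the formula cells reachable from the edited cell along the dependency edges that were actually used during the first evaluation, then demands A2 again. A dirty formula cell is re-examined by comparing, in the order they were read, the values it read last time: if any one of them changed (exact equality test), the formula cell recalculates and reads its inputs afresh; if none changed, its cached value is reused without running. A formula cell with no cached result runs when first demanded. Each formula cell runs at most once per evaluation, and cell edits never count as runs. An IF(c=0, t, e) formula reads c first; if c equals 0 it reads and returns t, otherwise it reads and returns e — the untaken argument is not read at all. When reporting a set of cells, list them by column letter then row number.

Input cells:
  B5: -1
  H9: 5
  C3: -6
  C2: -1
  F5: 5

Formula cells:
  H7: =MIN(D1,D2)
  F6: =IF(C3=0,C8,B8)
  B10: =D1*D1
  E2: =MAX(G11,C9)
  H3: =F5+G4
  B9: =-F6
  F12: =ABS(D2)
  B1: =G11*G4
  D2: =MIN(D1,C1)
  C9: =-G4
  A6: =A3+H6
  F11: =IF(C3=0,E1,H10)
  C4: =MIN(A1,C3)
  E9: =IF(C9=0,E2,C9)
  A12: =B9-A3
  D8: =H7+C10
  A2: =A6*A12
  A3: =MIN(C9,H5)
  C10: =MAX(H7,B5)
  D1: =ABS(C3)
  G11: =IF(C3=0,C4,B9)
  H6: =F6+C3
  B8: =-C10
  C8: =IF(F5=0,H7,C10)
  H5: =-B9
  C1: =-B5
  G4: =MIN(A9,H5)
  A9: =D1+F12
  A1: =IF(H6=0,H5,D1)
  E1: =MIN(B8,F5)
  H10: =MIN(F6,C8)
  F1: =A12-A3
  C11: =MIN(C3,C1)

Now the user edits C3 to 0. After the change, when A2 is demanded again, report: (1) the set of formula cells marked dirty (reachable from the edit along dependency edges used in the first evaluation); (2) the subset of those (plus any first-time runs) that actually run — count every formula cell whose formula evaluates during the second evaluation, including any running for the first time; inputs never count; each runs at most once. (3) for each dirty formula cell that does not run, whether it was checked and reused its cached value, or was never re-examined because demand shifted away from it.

Initial pass — values computed on the first demand:
  C1 = -(-1) = 1
  D1 = ABS(-6) = 6
  D2 = MIN(6, 1) = 1
  F12 = ABS(1) = 1
  A9 = 6 + 1 = 7
  H7 = MIN(6, 1) = 1
  C10 = MAX(1, -1) = 1
  B8 = -(1) = -1
  F6 = IF(C3=0: C3=-6 -> else branch B8) = -1
  B9 = -(-1) = 1
  H5 = -(1) = -1
  G4 = MIN(7, -1) = -1
  C9 = -(-1) = 1
  A3 = MIN(1, -1) = -1
  A12 = 1 - -1 = 2
  H6 = -1 + -6 = -7
  A6 = -1 + -7 = -8
  A2 = -8 * 2 = -16

Second demand — change propagation:
  D1: re-runs because C3 -6->0; new result 0.
  D2: re-runs because D1 6->0; new result 0.
  F12: re-runs because D2 1->0; new result 0.
  A9: re-runs because D1 6->0; F12 1->0; new result 0.
  H7: re-runs because D1 6->0; D2 1->0; new result 0.
  C10: re-runs because H7 1->0; new result 0.
  B8: dirty yet unreached — the second evaluation never asks for it.
  C8: newly demanded (no cache) — executes and yields 0.
  F6: re-runs because C3 -6->0; new result 0.
  B9: re-runs because F6 -1->0; new result 0.
  H5: re-runs because B9 1->0; new result 0.
  G4: re-runs because A9 7->0; H5 -1->0; new result 0.
  C9: re-runs because G4 -1->0; new result 0.
  A3: re-runs because C9 1->0; H5 -1->0; new result 0.
  A12: re-runs because B9 1->0; A3 -1->0; new result 0.
  H6: re-runs because F6 -1->0; C3 -6->0; new result 0.
  A6: re-runs because A3 -1->0; H6 -7->0; new result 0.
  A2: re-runs because A6 -8->0; A12 2->0; new result 0.

The important point: the flipped condition redirects demand; B8 is left stale, never re-checked.

Dirty set: A2, A3, A6, A9, A12, B8, B9, C9, C10, D1, D2, F6, F12, G4, H5, H6, H7.
Run set: A2, A3, A6, A9, A12, B9, C8, C9, C10, D1, D2, F6, F12, G4, H5, H6, H7 (17 run).
Left stale — demand moved off them: B8.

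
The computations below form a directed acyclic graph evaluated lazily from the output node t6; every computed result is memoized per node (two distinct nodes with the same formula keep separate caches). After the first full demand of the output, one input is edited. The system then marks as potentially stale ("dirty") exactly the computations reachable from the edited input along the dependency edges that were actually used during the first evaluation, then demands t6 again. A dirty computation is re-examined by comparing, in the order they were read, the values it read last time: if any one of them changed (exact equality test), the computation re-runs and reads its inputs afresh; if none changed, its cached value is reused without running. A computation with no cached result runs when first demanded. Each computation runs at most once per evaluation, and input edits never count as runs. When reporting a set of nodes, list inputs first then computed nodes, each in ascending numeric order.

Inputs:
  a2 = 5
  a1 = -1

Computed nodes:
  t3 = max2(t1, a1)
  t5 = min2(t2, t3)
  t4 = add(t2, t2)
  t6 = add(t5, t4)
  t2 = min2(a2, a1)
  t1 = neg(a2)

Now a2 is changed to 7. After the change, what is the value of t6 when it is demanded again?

First demand of the output computes:
  t1 = neg(5) = -5
  t2 = min2(5, -1) = -1
  t3 = max2(-5, -1) = -1
  t4 = add(-1, -1) = -2
  t5 = min2(-1, -1) = -1
  t6 = add(-1, -2) = -3

After the edit, cleaning proceeds:
  t1: a read changed (a2 5->7) — executes, giving -7.
  t2: a read changed (a2 5->7) — executes, giving -1 — identical to its old value.
  t3: a read changed (t1 -5->-7) — executes, giving -1 — identical to its old value.
  t4: dirty, but its reads are unchanged (t2 unchanged, t2 unchanged); cached -2 stands.
  t5: dirty, but its reads are unchanged (t2 unchanged, t3 unchanged); cached -1 stands.
  t6: dirty, but its reads are unchanged (t5 unchanged, t4 unchanged); cached -3 stands.

Note where the cutoff bites: t4 is checked, finds nothing changed, and keeps its cache.

Demanding t6 again yields -3.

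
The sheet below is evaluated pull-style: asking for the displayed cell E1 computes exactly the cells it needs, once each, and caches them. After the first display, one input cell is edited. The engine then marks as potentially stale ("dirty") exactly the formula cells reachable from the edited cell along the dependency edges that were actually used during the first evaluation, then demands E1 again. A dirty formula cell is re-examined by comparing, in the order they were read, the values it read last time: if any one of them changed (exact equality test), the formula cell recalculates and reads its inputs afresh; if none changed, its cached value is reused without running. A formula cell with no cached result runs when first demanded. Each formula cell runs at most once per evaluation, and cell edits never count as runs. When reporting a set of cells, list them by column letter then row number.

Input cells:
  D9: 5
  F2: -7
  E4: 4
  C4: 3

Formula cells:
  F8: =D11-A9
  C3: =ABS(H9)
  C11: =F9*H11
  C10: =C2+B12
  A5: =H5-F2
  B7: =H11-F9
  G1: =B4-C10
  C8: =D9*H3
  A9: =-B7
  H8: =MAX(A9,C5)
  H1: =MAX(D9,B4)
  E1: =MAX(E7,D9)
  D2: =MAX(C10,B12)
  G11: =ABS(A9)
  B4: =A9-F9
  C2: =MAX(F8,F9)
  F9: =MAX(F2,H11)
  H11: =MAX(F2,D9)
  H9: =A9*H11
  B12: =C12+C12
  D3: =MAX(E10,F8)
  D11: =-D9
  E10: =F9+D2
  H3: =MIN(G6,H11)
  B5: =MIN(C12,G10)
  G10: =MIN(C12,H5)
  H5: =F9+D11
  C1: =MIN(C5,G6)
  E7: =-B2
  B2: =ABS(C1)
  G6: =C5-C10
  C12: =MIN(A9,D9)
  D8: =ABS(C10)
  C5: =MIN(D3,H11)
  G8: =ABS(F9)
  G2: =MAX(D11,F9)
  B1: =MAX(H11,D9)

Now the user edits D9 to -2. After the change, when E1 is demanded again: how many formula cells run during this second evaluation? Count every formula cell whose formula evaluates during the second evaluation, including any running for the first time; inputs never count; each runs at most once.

18 formula cells run: B2, B7, B12, C1, C2, C5, C10, C12, D2, D3, D11, E1, E7, E10, F8, F9, G6, H11.
Note where the cutoff bites: A9 is checked, finds nothing changed, and keeps its cache.

First demand of the output computes:
  D11 = -(5) = -5
  H11 = MAX(-7, 5) = 5
  F9 = MAX(-7, 5) = 5
  B7 = 5 - 5 = 0
  A9 = -(0) = 0
  C12 = MIN(0, 5) = 0
  B12 = 0 + 0 = 0
  F8 = -5 - 0 = -5
  C2 = MAX(-5, 5) = 5
  C10 = 5 + 0 = 5
  D2 = MAX(5, 0) = 5
  E10 = 5 + 5 = 10
  D3 = MAX(10, -5) = 10
  C5 = MIN(10, 5) = 5
  G6 = 5 - 5 = 0
  C1 = MIN(5, 0) = 0
  B2 = ABS(0) = 0
  E7 = -(0) = 0
  E1 = MAX(0, 5) = 5

After the edit, cleaning proceeds:
  D11: a read changed (D9 5->-2) — executes, giving 2.
  H11: a read changed (D9 5->-2) — executes, giving -2.
  F9: a read changed (H11 5->-2) — executes, giving -2.
  B7: a read changed (H11 5->-2; F9 5->-2) — executes, giving 0 — identical to its old value.
  A9: dirty, but its reads are unchanged (B7 unchanged); cached 0 stands.
  C12: a read changed (D9 5->-2) — executes, giving -2.
  B12: a read changed (C12 0->-2; C12 0->-2) — executes, giving -4.
  F8: a read changed (D11 -5->2) — executes, giving 2.
  C2: a read changed (F8 -5->2; F9 5->-2) — executes, giving 2.
  C10: a read changed (C2 5->2; B12 0->-4) — executes, giving -2.
  D2: a read changed (C10 5->-2; B12 0->-4) — executes, giving -2.
  E10: a read changed (F9 5->-2; D2 5->-2) — executes, giving -4.
  D3: a read changed (E10 10->-4; F8 -5->2) — executes, giving 2.
  C5: a read changed (D3 10->2; H11 5->-2) — executes, giving -2.
  G6: a read changed (C5 5->-2; C10 5->-2) — executes, giving 0 — identical to its old value.
  C1: a read changed (C5 5->-2) — executes, giving -2.
  B2: a read changed (C1 0->-2) — executes, giving 2.
  E7: a read changed (B2 0->2) — executes, giving -2.
  E1: a read changed (E7 0->-2; D9 5->-2) — executes, giving -2.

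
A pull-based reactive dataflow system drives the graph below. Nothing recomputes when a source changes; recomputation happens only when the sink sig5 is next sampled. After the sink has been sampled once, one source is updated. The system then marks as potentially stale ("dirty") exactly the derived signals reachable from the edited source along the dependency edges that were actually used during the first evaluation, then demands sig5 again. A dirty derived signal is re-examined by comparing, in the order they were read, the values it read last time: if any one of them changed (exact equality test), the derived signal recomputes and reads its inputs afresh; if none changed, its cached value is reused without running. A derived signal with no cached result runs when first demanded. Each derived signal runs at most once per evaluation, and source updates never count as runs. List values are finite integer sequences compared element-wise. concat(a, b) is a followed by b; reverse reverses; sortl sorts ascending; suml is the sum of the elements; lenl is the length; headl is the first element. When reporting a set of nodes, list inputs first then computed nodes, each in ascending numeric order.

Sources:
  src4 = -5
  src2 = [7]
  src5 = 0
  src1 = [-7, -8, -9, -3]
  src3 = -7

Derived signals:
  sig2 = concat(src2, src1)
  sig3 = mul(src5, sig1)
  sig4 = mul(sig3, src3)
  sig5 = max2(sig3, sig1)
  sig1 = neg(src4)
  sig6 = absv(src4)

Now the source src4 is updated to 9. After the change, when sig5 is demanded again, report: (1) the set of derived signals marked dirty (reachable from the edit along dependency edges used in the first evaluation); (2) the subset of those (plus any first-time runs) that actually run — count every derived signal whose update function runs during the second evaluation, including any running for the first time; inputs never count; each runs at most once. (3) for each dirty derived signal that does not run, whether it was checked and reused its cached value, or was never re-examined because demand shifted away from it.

First evaluation (everything demanded from the output):
  sig1 = neg(-5) = 5
  sig3 = mul(0, 5) = 0
  sig5 = max2(0, 5) = 5

Propagation after the edit:
  sig1: runs — src4 -5->9; result -9.
  sig3: runs — sig1 5->-9; result 0 (same value as before).
  sig5: runs — sig1 5->-9; result 0.

Marked dirty: sig1, sig3, sig5.
Derived signals that run: sig1, sig3, sig5 — 3 in total.
Every dirty derived signal ran.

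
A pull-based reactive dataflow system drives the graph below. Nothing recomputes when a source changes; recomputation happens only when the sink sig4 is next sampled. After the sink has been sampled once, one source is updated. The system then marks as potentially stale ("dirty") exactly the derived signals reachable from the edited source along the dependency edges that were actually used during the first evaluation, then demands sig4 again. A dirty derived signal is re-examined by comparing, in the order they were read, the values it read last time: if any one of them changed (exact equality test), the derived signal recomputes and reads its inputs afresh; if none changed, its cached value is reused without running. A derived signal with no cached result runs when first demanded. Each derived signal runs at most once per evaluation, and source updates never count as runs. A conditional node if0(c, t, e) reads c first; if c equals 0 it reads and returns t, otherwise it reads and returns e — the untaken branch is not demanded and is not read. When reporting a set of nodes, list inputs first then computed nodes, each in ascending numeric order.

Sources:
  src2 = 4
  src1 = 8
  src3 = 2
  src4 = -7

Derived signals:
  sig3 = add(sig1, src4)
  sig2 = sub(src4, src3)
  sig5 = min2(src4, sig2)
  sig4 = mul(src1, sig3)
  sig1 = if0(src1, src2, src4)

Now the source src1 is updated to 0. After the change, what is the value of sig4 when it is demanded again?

First evaluation (everything demanded from the output):
  sig1 = if0(src1=8 -> else branch src4) = -7
  sig3 = add(-7, -7) = -14
  sig4 = mul(8, -14) = -112

Propagation after the edit:
  sig1: runs — src1 8->0; result 4.
  sig3: runs — sig1 -7->4; result -3.
  sig4: runs — src1 8->0; sig3 -14->-3; result 0.

New value of sig4: 0.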